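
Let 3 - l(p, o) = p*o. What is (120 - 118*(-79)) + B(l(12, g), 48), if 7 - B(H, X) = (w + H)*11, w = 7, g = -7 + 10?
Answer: 9735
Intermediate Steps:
g = 3
l(p, o) = 3 - o*p (l(p, o) = 3 - p*o = 3 - o*p)
B(H, X) = -70 - 11*H (B(H, X) = 7 - (7 + H)*11 = 7 - (77 + 11*H) = 7 + (-77 - 11*H) = -70 - 11*H)
(120 - 118*(-79)) + B(l(12, g), 48) = (120 - 118*(-79)) + (-70 - 11*(3 - 1*3*12)) = (120 + 9322) + (-70 - 11*(3 - 36)) = 9442 + (-70 - 11*(-33)) = 9442 + (-70 + 363) = 9442 + 293 = 9735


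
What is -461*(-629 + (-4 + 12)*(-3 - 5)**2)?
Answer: 53937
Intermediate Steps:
-461*(-629 + (-4 + 12)*(-3 - 5)**2) = -461*(-629 + 8*(-8)**2) = -461*(-629 + 8*64) = -461*(-629 + 512) = -461*(-117) = 53937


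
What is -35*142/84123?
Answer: -4970/84123 ≈ -0.059080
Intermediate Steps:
-35*142/84123 = -4970*1/84123 = -4970/84123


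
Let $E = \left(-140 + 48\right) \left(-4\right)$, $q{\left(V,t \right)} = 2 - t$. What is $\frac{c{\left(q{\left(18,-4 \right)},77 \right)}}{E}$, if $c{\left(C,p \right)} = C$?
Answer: $\frac{3}{184} \approx 0.016304$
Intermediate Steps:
$E = 368$ ($E = \left(-92\right) \left(-4\right) = 368$)
$\frac{c{\left(q{\left(18,-4 \right)},77 \right)}}{E} = \frac{2 - -4}{368} = \left(2 + 4\right) \frac{1}{368} = 6 \cdot \frac{1}{368} = \frac{3}{184}$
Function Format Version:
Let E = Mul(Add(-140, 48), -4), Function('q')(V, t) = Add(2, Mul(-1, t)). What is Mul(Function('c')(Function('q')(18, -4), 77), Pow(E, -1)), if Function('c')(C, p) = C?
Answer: Rational(3, 184) ≈ 0.016304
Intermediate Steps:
E = 368 (E = Mul(-92, -4) = 368)
Mul(Function('c')(Function('q')(18, -4), 77), Pow(E, -1)) = Mul(Add(2, Mul(-1, -4)), Pow(368, -1)) = Mul(Add(2, 4), Rational(1, 368)) = Mul(6, Rational(1, 368)) = Rational(3, 184)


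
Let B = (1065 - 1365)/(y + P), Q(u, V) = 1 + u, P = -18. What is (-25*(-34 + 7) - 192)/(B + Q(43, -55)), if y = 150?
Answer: 1771/153 ≈ 11.575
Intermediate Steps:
B = -25/11 (B = (1065 - 1365)/(150 - 18) = -300/132 = -300*1/132 = -25/11 ≈ -2.2727)
(-25*(-34 + 7) - 192)/(B + Q(43, -55)) = (-25*(-34 + 7) - 192)/(-25/11 + (1 + 43)) = (-25*(-27) - 192)/(-25/11 + 44) = (675 - 192)/(459/11) = 483*(11/459) = 1771/153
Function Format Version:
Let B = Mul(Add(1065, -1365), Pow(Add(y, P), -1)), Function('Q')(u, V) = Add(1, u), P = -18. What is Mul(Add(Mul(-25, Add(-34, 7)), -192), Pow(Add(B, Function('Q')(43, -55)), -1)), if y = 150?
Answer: Rational(1771, 153) ≈ 11.575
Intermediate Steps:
B = Rational(-25, 11) (B = Mul(Add(1065, -1365), Pow(Add(150, -18), -1)) = Mul(-300, Pow(132, -1)) = Mul(-300, Rational(1, 132)) = Rational(-25, 11) ≈ -2.2727)
Mul(Add(Mul(-25, Add(-34, 7)), -192), Pow(Add(B, Function('Q')(43, -55)), -1)) = Mul(Add(Mul(-25, Add(-34, 7)), -192), Pow(Add(Rational(-25, 11), Add(1, 43)), -1)) = Mul(Add(Mul(-25, -27), -192), Pow(Add(Rational(-25, 11), 44), -1)) = Mul(Add(675, -192), Pow(Rational(459, 11), -1)) = Mul(483, Rational(11, 459)) = Rational(1771, 153)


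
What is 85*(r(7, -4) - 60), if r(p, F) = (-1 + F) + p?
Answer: -4930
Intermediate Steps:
r(p, F) = -1 + F + p
85*(r(7, -4) - 60) = 85*((-1 - 4 + 7) - 60) = 85*(2 - 60) = 85*(-58) = -4930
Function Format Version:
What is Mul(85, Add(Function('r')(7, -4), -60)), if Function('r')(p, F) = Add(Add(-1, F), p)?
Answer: -4930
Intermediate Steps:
Function('r')(p, F) = Add(-1, F, p)
Mul(85, Add(Function('r')(7, -4), -60)) = Mul(85, Add(Add(-1, -4, 7), -60)) = Mul(85, Add(2, -60)) = Mul(85, -58) = -4930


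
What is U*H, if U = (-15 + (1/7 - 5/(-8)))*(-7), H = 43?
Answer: 34271/8 ≈ 4283.9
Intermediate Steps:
U = 797/8 (U = (-15 + (1*(1/7) - 5*(-1/8)))*(-7) = (-15 + (1/7 + 5/8))*(-7) = (-15 + 43/56)*(-7) = -797/56*(-7) = 797/8 ≈ 99.625)
U*H = (797/8)*43 = 34271/8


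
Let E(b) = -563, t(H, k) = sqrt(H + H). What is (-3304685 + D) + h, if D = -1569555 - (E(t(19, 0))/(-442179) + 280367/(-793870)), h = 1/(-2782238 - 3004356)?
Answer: -20456533074248594166217/4196866496333805 ≈ -4.8742e+6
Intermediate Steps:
t(H, k) = sqrt(2)*sqrt(H) (t(H, k) = sqrt(2*H) = sqrt(2)*sqrt(H))
h = -1/5786594 (h = 1/(-5786594) = -1/5786594 ≈ -1.7281e-7)
D = -550964916034634267/351032642730 (D = -1569555 - (-563/(-442179) + 280367/(-793870)) = -1569555 - (-563*(-1/442179) + 280367*(-1/793870)) = -1569555 - (563/442179 - 280367/793870) = -1569555 - 1*(-123525450883/351032642730) = -1569555 + 123525450883/351032642730 = -550964916034634267/351032642730 ≈ -1.5696e+6)
(-3304685 + D) + h = (-3304685 - 550964916034634267/351032642730) - 1/5786594 = -1711017224974824317/351032642730 - 1/5786594 = -20456533074248594166217/4196866496333805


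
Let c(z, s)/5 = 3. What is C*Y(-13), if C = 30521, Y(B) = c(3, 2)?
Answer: 457815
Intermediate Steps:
c(z, s) = 15 (c(z, s) = 5*3 = 15)
Y(B) = 15
C*Y(-13) = 30521*15 = 457815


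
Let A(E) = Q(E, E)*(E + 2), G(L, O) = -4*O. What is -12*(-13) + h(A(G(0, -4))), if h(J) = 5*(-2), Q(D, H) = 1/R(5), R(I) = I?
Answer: 146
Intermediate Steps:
Q(D, H) = 1/5
A(E) = 2/5 + E/5 (A(E) = (E + 2)/5 = (2 + E)/5 = 2/5 + E/5)
h(J) = -10
-12*(-13) + h(A(G(0, -4))) = -12*(-13) - 10 = 156 - 10 = 146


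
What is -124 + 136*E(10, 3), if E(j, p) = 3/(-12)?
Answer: -158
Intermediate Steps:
E(j, p) = -¼ (E(j, p) = 3*(-1/12) = -¼)
-124 + 136*E(10, 3) = -124 + 136*(-¼) = -124 - 34 = -158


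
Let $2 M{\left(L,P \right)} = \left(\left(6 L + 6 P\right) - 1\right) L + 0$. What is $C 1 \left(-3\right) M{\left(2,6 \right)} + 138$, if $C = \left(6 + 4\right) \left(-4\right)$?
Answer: $5778$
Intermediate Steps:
$M{\left(L,P \right)} = \frac{L \left(-1 + 6 L + 6 P\right)}{2}$ ($M{\left(L,P \right)} = \frac{\left(\left(6 L + 6 P\right) - 1\right) L + 0}{2} = \frac{\left(-1 + 6 L + 6 P\right) L + 0}{2} = \frac{L \left(-1 + 6 L + 6 P\right) + 0}{2} = \frac{L \left(-1 + 6 L + 6 P\right)}{2}$)
$C = -40$ ($C = 10 \left(-4\right) = -40$)
$C 1 \left(-3\right) M{\left(2,6 \right)} + 138 = - 40 \cdot 1 \left(-3\right) \frac{1}{2} \cdot 2 \left(-1 + 6 \cdot 2 + 6 \cdot 6\right) + 138 = - 40 \left(- 3 \cdot \frac{1}{2} \cdot 2 \left(-1 + 12 + 36\right)\right) + 138 = - 40 \left(- 3 \cdot \frac{1}{2} \cdot 2 \cdot 47\right) + 138 = - 40 \left(\left(-3\right) 47\right) + 138 = \left(-40\right) \left(-141\right) + 138 = 5640 + 138 = 5778$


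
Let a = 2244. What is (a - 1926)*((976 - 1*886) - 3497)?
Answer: -1083426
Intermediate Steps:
(a - 1926)*((976 - 1*886) - 3497) = (2244 - 1926)*((976 - 1*886) - 3497) = 318*((976 - 886) - 3497) = 318*(90 - 3497) = 318*(-3407) = -1083426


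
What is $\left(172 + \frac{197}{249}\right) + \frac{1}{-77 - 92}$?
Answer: $\frac{7270976}{42081} \approx 172.79$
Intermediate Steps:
$\left(172 + \frac{197}{249}\right) + \frac{1}{-77 - 92} = \left(172 + 197 \cdot \frac{1}{249}\right) + \frac{1}{-169} = \left(172 + \frac{197}{249}\right) - \frac{1}{169} = \frac{43025}{249} - \frac{1}{169} = \frac{7270976}{42081}$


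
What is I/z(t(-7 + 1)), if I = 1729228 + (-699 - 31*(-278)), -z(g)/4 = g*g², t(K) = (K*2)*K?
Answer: -579049/497664 ≈ -1.1635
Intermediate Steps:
t(K) = 2*K² (t(K) = (2*K)*K = 2*K²)
z(g) = -4*g³ (z(g) = -4*g*g² = -4*g³)
I = 1737147 (I = 1729228 + (-699 + 8618) = 1729228 + 7919 = 1737147)
I/z(t(-7 + 1)) = 1737147/((-4*8*(-7 + 1)⁶)) = 1737147/((-4*(2*(-6)²)³)) = 1737147/((-4*(2*36)³)) = 1737147/((-4*72³)) = 1737147/((-4*373248)) = 1737147/(-1492992) = 1737147*(-1/1492992) = -579049/497664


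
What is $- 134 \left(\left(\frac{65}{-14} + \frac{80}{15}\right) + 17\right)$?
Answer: $- \frac{49781}{21} \approx -2370.5$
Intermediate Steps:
$- 134 \left(\left(\frac{65}{-14} + \frac{80}{15}\right) + 17\right) = - 134 \left(\left(65 \left(- \frac{1}{14}\right) + 80 \cdot \frac{1}{15}\right) + 17\right) = - 134 \left(\left(- \frac{65}{14} + \frac{16}{3}\right) + 17\right) = - 134 \left(\frac{29}{42} + 17\right) = \left(-134\right) \frac{743}{42} = - \frac{49781}{21}$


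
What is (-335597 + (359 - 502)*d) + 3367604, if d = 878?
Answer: 2906453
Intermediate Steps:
(-335597 + (359 - 502)*d) + 3367604 = (-335597 + (359 - 502)*878) + 3367604 = (-335597 - 143*878) + 3367604 = (-335597 - 125554) + 3367604 = -461151 + 3367604 = 2906453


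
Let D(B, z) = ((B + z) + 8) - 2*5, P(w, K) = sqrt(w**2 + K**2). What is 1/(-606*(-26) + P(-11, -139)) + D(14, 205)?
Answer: 26933190077/124116047 - sqrt(19442)/248232094 ≈ 217.00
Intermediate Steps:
P(w, K) = sqrt(K**2 + w**2)
D(B, z) = -2 + B + z (D(B, z) = (8 + B + z) - 10 = -2 + B + z)
1/(-606*(-26) + P(-11, -139)) + D(14, 205) = 1/(-606*(-26) + sqrt((-139)**2 + (-11)**2)) + (-2 + 14 + 205) = 1/(15756 + sqrt(19321 + 121)) + 217 = 1/(15756 + sqrt(19442)) + 217 = 217 + 1/(15756 + sqrt(19442))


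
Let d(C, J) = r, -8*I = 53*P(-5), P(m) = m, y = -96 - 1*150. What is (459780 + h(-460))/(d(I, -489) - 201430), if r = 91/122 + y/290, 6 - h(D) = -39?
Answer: -8134304250/3563298511 ≈ -2.2828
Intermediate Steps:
h(D) = 45 (h(D) = 6 - 1*(-39) = 6 + 39 = 45)
y = -246 (y = -96 - 150 = -246)
I = 265/8 (I = -53*(-5)/8 = -⅛*(-265) = 265/8 ≈ 33.125)
r = -1811/17690 (r = 91/122 - 246/290 = 91*(1/122) - 246*1/290 = 91/122 - 123/145 = -1811/17690 ≈ -0.10237)
d(C, J) = -1811/17690
(459780 + h(-460))/(d(I, -489) - 201430) = (459780 + 45)/(-1811/17690 - 201430) = 459825/(-3563298511/17690) = 459825*(-17690/3563298511) = -8134304250/3563298511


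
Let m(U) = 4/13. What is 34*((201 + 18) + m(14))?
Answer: 96934/13 ≈ 7456.5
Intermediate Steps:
m(U) = 4/13 (m(U) = 4*(1/13) = 4/13)
34*((201 + 18) + m(14)) = 34*((201 + 18) + 4/13) = 34*(219 + 4/13) = 34*(2851/13) = 96934/13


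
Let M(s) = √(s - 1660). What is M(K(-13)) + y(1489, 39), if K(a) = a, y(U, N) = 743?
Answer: 743 + I*√1673 ≈ 743.0 + 40.902*I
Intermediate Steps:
M(s) = √(-1660 + s)
M(K(-13)) + y(1489, 39) = √(-1660 - 13) + 743 = √(-1673) + 743 = I*√1673 + 743 = 743 + I*√1673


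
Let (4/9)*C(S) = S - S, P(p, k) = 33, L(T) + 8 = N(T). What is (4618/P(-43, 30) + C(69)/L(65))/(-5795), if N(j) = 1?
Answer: -4618/191235 ≈ -0.024148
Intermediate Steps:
L(T) = -7 (L(T) = -8 + 1 = -7)
C(S) = 0 (C(S) = 9*(S - S)/4 = (9/4)*0 = 0)
(4618/P(-43, 30) + C(69)/L(65))/(-5795) = (4618/33 + 0/(-7))/(-5795) = (4618*(1/33) + 0*(-1/7))*(-1/5795) = (4618/33 + 0)*(-1/5795) = (4618/33)*(-1/5795) = -4618/191235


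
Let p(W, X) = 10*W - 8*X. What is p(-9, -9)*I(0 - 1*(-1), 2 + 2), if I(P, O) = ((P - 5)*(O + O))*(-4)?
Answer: -2304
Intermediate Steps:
p(W, X) = -8*X + 10*W
I(P, O) = -8*O*(-5 + P) (I(P, O) = ((-5 + P)*(2*O))*(-4) = (2*O*(-5 + P))*(-4) = -8*O*(-5 + P))
p(-9, -9)*I(0 - 1*(-1), 2 + 2) = (-8*(-9) + 10*(-9))*(8*(2 + 2)*(5 - (0 - 1*(-1)))) = (72 - 90)*(8*4*(5 - (0 + 1))) = -144*4*(5 - 1*1) = -144*4*(5 - 1) = -144*4*4 = -18*128 = -2304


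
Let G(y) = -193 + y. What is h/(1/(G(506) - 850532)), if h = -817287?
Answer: 694872935853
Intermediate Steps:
h/(1/(G(506) - 850532)) = -817287/(1/((-193 + 506) - 850532)) = -817287/(1/(313 - 850532)) = -817287/(1/(-850219)) = -817287/(-1/850219) = -817287*(-850219) = 694872935853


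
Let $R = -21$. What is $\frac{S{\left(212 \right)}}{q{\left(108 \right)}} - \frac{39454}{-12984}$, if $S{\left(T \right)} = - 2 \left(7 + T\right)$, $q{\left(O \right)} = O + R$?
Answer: $- \frac{375749}{188268} \approx -1.9958$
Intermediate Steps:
$q{\left(O \right)} = -21 + O$ ($q{\left(O \right)} = O - 21 = -21 + O$)
$S{\left(T \right)} = -14 - 2 T$
$\frac{S{\left(212 \right)}}{q{\left(108 \right)}} - \frac{39454}{-12984} = \frac{-14 - 424}{-21 + 108} - \frac{39454}{-12984} = \frac{-14 - 424}{87} - - \frac{19727}{6492} = \left(-438\right) \frac{1}{87} + \frac{19727}{6492} = - \frac{146}{29} + \frac{19727}{6492} = - \frac{375749}{188268}$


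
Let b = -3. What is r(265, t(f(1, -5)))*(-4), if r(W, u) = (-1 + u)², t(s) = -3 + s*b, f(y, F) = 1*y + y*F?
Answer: -256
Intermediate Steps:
f(y, F) = y + F*y
t(s) = -3 - 3*s (t(s) = -3 + s*(-3) = -3 - 3*s)
r(265, t(f(1, -5)))*(-4) = (-1 + (-3 - 3*(1 - 5)))²*(-4) = (-1 + (-3 - 3*(-4)))²*(-4) = (-1 + (-3 + 12))²*(-4) = (-1 + 9)²*(-4) = 8²*(-4) = 64*(-4) = -256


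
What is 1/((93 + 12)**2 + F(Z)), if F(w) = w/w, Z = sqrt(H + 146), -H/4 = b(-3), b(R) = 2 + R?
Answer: 1/11026 ≈ 9.0695e-5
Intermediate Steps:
H = 4 (H = -4*(2 - 3) = -4*(-1) = 4)
Z = 5*sqrt(6) (Z = sqrt(4 + 146) = sqrt(150) = 5*sqrt(6) ≈ 12.247)
F(w) = 1
1/((93 + 12)**2 + F(Z)) = 1/((93 + 12)**2 + 1) = 1/(105**2 + 1) = 1/(11025 + 1) = 1/11026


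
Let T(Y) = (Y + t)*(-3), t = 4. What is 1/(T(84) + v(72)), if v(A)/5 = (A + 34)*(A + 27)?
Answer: 1/52206 ≈ 1.9155e-5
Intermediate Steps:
v(A) = 5*(27 + A)*(34 + A) (v(A) = 5*((A + 34)*(A + 27)) = 5*((34 + A)*(27 + A)) = 5*((27 + A)*(34 + A)) = 5*(27 + A)*(34 + A))
T(Y) = -12 - 3*Y (T(Y) = (Y + 4)*(-3) = (4 + Y)*(-3) = -12 - 3*Y)
1/(T(84) + v(72)) = 1/((-12 - 3*84) + (4590 + 5*72² + 305*72)) = 1/((-12 - 252) + (4590 + 5*5184 + 21960)) = 1/(-264 + (4590 + 25920 + 21960)) = 1/(-264 + 52470) = 1/52206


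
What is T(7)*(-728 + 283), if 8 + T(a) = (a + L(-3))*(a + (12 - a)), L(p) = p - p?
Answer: -33820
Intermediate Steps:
L(p) = 0
T(a) = -8 + 12*a (T(a) = -8 + (a + 0)*(a + (12 - a)) = -8 + a*12 = -8 + 12*a)
T(7)*(-728 + 283) = (-8 + 12*7)*(-728 + 283) = (-8 + 84)*(-445) = 76*(-445) = -33820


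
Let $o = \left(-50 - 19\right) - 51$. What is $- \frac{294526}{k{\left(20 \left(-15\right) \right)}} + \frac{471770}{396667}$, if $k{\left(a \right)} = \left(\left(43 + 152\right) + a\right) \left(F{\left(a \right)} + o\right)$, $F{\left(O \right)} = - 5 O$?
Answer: $\frac{92594108921}{28738524150} \approx 3.222$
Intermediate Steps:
$o = -120$ ($o = -69 - 51 = -120$)
$k{\left(a \right)} = \left(-120 - 5 a\right) \left(195 + a\right)$ ($k{\left(a \right)} = \left(\left(43 + 152\right) + a\right) \left(- 5 a - 120\right) = \left(195 + a\right) \left(-120 - 5 a\right) = \left(-120 - 5 a\right) \left(195 + a\right)$)
$- \frac{294526}{k{\left(20 \left(-15\right) \right)}} + \frac{471770}{396667} = - \frac{294526}{-23400 - 1095 \cdot 20 \left(-15\right) - 5 \left(20 \left(-15\right)\right)^{2}} + \frac{471770}{396667} = - \frac{294526}{-23400 - -328500 - 5 \left(-300\right)^{2}} + 471770 \cdot \frac{1}{396667} = - \frac{294526}{-23400 + 328500 - 450000} + \frac{471770}{396667} = - \frac{294526}{-144900} + \frac{471770}{396667} = \left(-294526\right) \left(- \frac{1}{144900}\right) + \frac{471770}{396667} = \frac{147263}{72450} + \frac{471770}{396667} = \frac{92594108921}{28738524150}$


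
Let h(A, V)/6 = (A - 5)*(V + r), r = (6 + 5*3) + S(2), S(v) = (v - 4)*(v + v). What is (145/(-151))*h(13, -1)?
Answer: -83520/151 ≈ -553.11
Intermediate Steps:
S(v) = 2*v*(-4 + v) (S(v) = (-4 + v)*(2*v) = 2*v*(-4 + v))
r = 13 (r = (6 + 5*3) + 2*2*(-4 + 2) = (6 + 15) + 2*2*(-2) = 21 - 8 = 13)
h(A, V) = 6*(-5 + A)*(13 + V) (h(A, V) = 6*((A - 5)*(V + 13)) = 6*((-5 + A)*(13 + V)) = 6*(-5 + A)*(13 + V))
(145/(-151))*h(13, -1) = (145/(-151))*(-390 - 30*(-1) + 78*13 + 6*13*(-1)) = (145*(-1/151))*(-390 + 30 + 1014 - 78) = -145/151*576 = -83520/151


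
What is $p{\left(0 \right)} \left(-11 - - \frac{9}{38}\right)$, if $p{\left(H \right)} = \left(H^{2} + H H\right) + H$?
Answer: $0$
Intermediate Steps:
$p{\left(H \right)} = H + 2 H^{2}$ ($p{\left(H \right)} = \left(H^{2} + H^{2}\right) + H = 2 H^{2} + H = H + 2 H^{2}$)
$p{\left(0 \right)} \left(-11 - - \frac{9}{38}\right) = 0 \left(1 + 2 \cdot 0\right) \left(-11 - - \frac{9}{38}\right) = 0 \left(1 + 0\right) \left(-11 - \left(-9\right) \frac{1}{38}\right) = 0 \cdot 1 \left(-11 - - \frac{9}{38}\right) = 0 \left(-11 + \frac{9}{38}\right) = 0 \left(- \frac{409}{38}\right) = 0$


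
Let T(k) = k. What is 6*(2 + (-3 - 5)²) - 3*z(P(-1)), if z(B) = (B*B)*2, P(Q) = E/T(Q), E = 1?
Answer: 390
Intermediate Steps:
P(Q) = 1/Q
z(B) = 2*B² (z(B) = B²*2 = 2*B²)
6*(2 + (-3 - 5)²) - 3*z(P(-1)) = 6*(2 + (-3 - 5)²) - 6*(1/(-1))² = 6*(2 + (-8)²) - 6*(-1)² = 6*(2 + 64) - 6 = 6*66 - 3*2 = 396 - 6 = 390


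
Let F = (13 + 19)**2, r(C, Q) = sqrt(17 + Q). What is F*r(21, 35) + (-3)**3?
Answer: -27 + 2048*sqrt(13) ≈ 7357.2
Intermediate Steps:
F = 1024 (F = 32**2 = 1024)
F*r(21, 35) + (-3)**3 = 1024*sqrt(17 + 35) + (-3)**3 = 1024*sqrt(52) - 27 = 1024*(2*sqrt(13)) - 27 = 2048*sqrt(13) - 27 = -27 + 2048*sqrt(13)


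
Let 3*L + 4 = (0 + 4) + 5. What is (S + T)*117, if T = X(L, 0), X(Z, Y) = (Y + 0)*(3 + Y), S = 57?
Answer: 6669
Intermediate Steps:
L = 5/3 (L = -4/3 + ((0 + 4) + 5)/3 = -4/3 + (4 + 5)/3 = -4/3 + (1/3)*9 = -4/3 + 3 = 5/3 ≈ 1.6667)
X(Z, Y) = Y*(3 + Y)
T = 0 (T = 0*(3 + 0) = 0*3 = 0)
(S + T)*117 = (57 + 0)*117 = 57*117 = 6669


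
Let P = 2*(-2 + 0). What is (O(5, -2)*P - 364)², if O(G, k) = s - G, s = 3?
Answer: 126736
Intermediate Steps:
O(G, k) = 3 - G
P = -4 (P = 2*(-2) = -4)
(O(5, -2)*P - 364)² = ((3 - 1*5)*(-4) - 364)² = ((3 - 5)*(-4) - 364)² = (-2*(-4) - 364)² = (8 - 364)² = (-356)² = 126736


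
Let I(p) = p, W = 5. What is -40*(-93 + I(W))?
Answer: 3520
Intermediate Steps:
-40*(-93 + I(W)) = -40*(-93 + 5) = -40*(-88) = 3520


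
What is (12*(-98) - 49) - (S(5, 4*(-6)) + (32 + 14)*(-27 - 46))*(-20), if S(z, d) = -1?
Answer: -68405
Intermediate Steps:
(12*(-98) - 49) - (S(5, 4*(-6)) + (32 + 14)*(-27 - 46))*(-20) = (12*(-98) - 49) - (-1 + (32 + 14)*(-27 - 46))*(-20) = (-1176 - 49) - (-1 + 46*(-73))*(-20) = -1225 - (-1 - 3358)*(-20) = -1225 - (-3359)*(-20) = -1225 - 1*67180 = -1225 - 67180 = -68405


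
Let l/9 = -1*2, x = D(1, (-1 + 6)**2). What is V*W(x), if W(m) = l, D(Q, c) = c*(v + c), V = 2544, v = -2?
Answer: -45792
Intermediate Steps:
D(Q, c) = c*(-2 + c)
x = 575 (x = (-1 + 6)**2*(-2 + (-1 + 6)**2) = 5**2*(-2 + 5**2) = 25*(-2 + 25) = 25*23 = 575)
l = -18 (l = 9*(-1*2) = 9*(-2) = -18)
W(m) = -18
V*W(x) = 2544*(-18) = -45792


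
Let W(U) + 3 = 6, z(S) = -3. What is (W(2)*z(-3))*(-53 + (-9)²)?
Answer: -252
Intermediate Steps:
W(U) = 3 (W(U) = -3 + 6 = 3)
(W(2)*z(-3))*(-53 + (-9)²) = (3*(-3))*(-53 + (-9)²) = -9*(-53 + 81) = -9*28 = -252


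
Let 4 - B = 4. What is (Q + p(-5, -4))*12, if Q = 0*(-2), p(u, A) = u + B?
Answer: -60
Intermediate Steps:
B = 0 (B = 4 - 1*4 = 4 - 4 = 0)
p(u, A) = u (p(u, A) = u + 0 = u)
Q = 0
(Q + p(-5, -4))*12 = (0 - 5)*12 = -5*12 = -60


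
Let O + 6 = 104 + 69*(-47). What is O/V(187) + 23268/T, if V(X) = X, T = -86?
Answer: -135929/473 ≈ -287.38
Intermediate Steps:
O = -3145 (O = -6 + (104 + 69*(-47)) = -6 + (104 - 3243) = -6 - 3139 = -3145)
O/V(187) + 23268/T = -3145/187 + 23268/(-86) = -3145*1/187 + 23268*(-1/86) = -185/11 - 11634/43 = -135929/473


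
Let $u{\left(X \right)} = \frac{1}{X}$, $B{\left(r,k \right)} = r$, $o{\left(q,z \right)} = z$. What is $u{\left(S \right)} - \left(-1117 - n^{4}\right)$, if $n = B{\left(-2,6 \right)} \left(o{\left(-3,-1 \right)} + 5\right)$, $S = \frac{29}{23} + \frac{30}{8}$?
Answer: $\frac{2403285}{461} \approx 5213.2$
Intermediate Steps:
$S = \frac{461}{92}$ ($S = 29 \cdot \frac{1}{23} + 30 \cdot \frac{1}{8} = \frac{29}{23} + \frac{15}{4} = \frac{461}{92} \approx 5.0109$)
$n = -8$ ($n = - 2 \left(-1 + 5\right) = \left(-2\right) 4 = -8$)
$u{\left(S \right)} - \left(-1117 - n^{4}\right) = \frac{1}{\frac{461}{92}} - \left(-1117 - \left(-8\right)^{4}\right) = \frac{92}{461} - \left(-1117 - 4096\right) = \frac{92}{461} - -5213 = \frac{92}{461} + 5213 = \frac{2403285}{461}$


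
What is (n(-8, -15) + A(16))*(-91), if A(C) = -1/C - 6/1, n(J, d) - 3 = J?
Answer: 16107/16 ≈ 1006.7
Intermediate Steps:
n(J, d) = 3 + J
A(C) = -6 - 1/C (A(C) = -1/C - 6*1 = -1/C - 6 = -6 - 1/C)
(n(-8, -15) + A(16))*(-91) = ((3 - 8) + (-6 - 1/16))*(-91) = (-5 + (-6 - 1*1/16))*(-91) = (-5 + (-6 - 1/16))*(-91) = (-5 - 97/16)*(-91) = -177/16*(-91) = 16107/16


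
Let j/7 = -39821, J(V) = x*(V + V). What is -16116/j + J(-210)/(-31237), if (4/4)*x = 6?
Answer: 1205857932/8707220039 ≈ 0.13849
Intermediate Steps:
x = 6
J(V) = 12*V (J(V) = 6*(V + V) = 6*(2*V) = 12*V)
j = -278747 (j = 7*(-39821) = -278747)
-16116/j + J(-210)/(-31237) = -16116/(-278747) + (12*(-210))/(-31237) = -16116*(-1/278747) - 2520*(-1/31237) = 16116/278747 + 2520/31237 = 1205857932/8707220039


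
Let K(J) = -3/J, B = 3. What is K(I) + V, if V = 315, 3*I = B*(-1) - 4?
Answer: 2214/7 ≈ 316.29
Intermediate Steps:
I = -7/3 (I = (3*(-1) - 4)/3 = (-3 - 4)/3 = (⅓)*(-7) = -7/3 ≈ -2.3333)
K(I) + V = -3/(-7/3) + 315 = -3*(-3/7) + 315 = 9/7 + 315 = 2214/7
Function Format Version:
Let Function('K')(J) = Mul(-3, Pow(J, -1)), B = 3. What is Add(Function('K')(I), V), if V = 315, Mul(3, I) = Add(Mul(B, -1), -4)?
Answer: Rational(2214, 7) ≈ 316.29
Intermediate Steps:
I = Rational(-7, 3) (I = Mul(Rational(1, 3), Add(Mul(3, -1), -4)) = Mul(Rational(1, 3), Add(-3, -4)) = Mul(Rational(1, 3), -7) = Rational(-7, 3) ≈ -2.3333)
Add(Function('K')(I), V) = Add(Mul(-3, Pow(Rational(-7, 3), -1)), 315) = Add(Mul(-3, Rational(-3, 7)), 315) = Add(Rational(9, 7), 315) = Rational(2214, 7)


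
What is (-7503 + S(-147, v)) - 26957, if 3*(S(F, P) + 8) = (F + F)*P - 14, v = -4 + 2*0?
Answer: -102242/3 ≈ -34081.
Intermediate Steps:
v = -4 (v = -4 + 0 = -4)
S(F, P) = -38/3 + 2*F*P/3 (S(F, P) = -8 + ((F + F)*P - 14)/3 = -8 + ((2*F)*P - 14)/3 = -8 + (2*F*P - 14)/3 = -8 + (-14 + 2*F*P)/3 = -8 + (-14/3 + 2*F*P/3) = -38/3 + 2*F*P/3)
(-7503 + S(-147, v)) - 26957 = (-7503 + (-38/3 + (⅔)*(-147)*(-4))) - 26957 = (-7503 + (-38/3 + 392)) - 26957 = (-7503 + 1138/3) - 26957 = -21371/3 - 26957 = -102242/3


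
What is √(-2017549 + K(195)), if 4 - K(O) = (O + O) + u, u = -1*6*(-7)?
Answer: I*√2017977 ≈ 1420.6*I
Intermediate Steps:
u = 42 (u = -6*(-7) = 42)
K(O) = -38 - 2*O (K(O) = 4 - ((O + O) + 42) = 4 - (2*O + 42) = 4 - (42 + 2*O) = 4 + (-42 - 2*O) = -38 - 2*O)
√(-2017549 + K(195)) = √(-2017549 + (-38 - 2*195)) = √(-2017549 + (-38 - 390)) = √(-2017549 - 428) = √(-2017977) = I*√2017977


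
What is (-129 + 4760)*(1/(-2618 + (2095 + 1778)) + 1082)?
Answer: 6288485841/1255 ≈ 5.0107e+6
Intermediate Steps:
(-129 + 4760)*(1/(-2618 + (2095 + 1778)) + 1082) = 4631*(1/(-2618 + 3873) + 1082) = 4631*(1/1255 + 1082) = 4631*(1357911/1255) = 6288485841/1255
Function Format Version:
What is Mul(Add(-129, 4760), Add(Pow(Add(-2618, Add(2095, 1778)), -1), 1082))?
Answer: Rational(6288485841, 1255) ≈ 5.0107e+6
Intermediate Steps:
Mul(Add(-129, 4760), Add(Pow(Add(-2618, Add(2095, 1778)), -1), 1082)) = Mul(4631, Add(Pow(Add(-2618, 3873), -1), 1082)) = Mul(4631, Add(Pow(1255, -1), 1082)) = Mul(4631, Add(Rational(1, 1255), 1082)) = Mul(4631, Rational(1357911, 1255)) = Rational(6288485841, 1255)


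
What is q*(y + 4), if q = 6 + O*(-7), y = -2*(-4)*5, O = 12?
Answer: -3432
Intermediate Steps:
y = 40 (y = 8*5 = 40)
q = -78 (q = 6 + 12*(-7) = 6 - 84 = -78)
q*(y + 4) = -78*(40 + 4) = -78*44 = -3432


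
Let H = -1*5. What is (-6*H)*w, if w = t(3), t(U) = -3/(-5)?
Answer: 18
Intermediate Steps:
H = -5
t(U) = ⅗ (t(U) = -3*(-⅕) = ⅗)
w = ⅗ ≈ 0.60000
(-6*H)*w = -6*(-5)*(⅗) = 30*(⅗) = 18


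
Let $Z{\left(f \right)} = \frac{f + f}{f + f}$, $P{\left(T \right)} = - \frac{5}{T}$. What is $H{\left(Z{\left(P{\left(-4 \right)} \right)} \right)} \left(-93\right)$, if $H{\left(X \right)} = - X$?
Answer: $93$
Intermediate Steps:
$Z{\left(f \right)} = 1$ ($Z{\left(f \right)} = \frac{2 f}{2 f} = 2 f \frac{1}{2 f} = 1$)
$H{\left(Z{\left(P{\left(-4 \right)} \right)} \right)} \left(-93\right) = \left(-1\right) 1 \left(-93\right) = \left(-1\right) \left(-93\right) = 93$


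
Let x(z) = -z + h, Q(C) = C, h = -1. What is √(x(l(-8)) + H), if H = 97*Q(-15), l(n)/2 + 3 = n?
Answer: I*√1434 ≈ 37.868*I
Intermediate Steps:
l(n) = -6 + 2*n
x(z) = -1 - z (x(z) = -z - 1 = -1 - z)
H = -1455 (H = 97*(-15) = -1455)
√(x(l(-8)) + H) = √((-1 - (-6 + 2*(-8))) - 1455) = √((-1 - (-6 - 16)) - 1455) = √((-1 - 1*(-22)) - 1455) = √((-1 + 22) - 1455) = √(21 - 1455) = √(-1434) = I*√1434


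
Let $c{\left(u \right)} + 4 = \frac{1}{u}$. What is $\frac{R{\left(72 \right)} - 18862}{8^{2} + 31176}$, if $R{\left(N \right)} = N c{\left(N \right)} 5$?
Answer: $- \frac{20297}{31240} \approx -0.64971$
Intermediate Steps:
$c{\left(u \right)} = -4 + \frac{1}{u}$
$R{\left(N \right)} = 5 N \left(-4 + \frac{1}{N}\right)$ ($R{\left(N \right)} = N \left(-4 + \frac{1}{N}\right) 5 = 5 N \left(-4 + \frac{1}{N}\right)$)
$\frac{R{\left(72 \right)} - 18862}{8^{2} + 31176} = \frac{\left(5 - 1440\right) - 18862}{8^{2} + 31176} = \frac{\left(5 - 1440\right) - 18862}{64 + 31176} = \frac{-1435 - 18862}{31240} = \left(-20297\right) \frac{1}{31240} = - \frac{20297}{31240}$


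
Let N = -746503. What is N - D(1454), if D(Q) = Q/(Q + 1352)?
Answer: -1047344436/1403 ≈ -7.4650e+5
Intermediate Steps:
D(Q) = Q/(1352 + Q)
N - D(1454) = -746503 - 1454/(1352 + 1454) = -746503 - 1454/2806 = -746503 - 1*727/1403 = -746503 - 727/1403 = -1047344436/1403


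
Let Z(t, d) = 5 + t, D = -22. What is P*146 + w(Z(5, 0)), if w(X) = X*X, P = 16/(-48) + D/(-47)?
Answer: 16874/141 ≈ 119.67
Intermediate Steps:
P = 19/141 (P = 16/(-48) - 22/(-47) = 16*(-1/48) - 22*(-1/47) = -1/3 + 22/47 = 19/141 ≈ 0.13475)
w(X) = X**2
P*146 + w(Z(5, 0)) = (19/141)*146 + (5 + 5)**2 = 2774/141 + 10**2 = 2774/141 + 100 = 16874/141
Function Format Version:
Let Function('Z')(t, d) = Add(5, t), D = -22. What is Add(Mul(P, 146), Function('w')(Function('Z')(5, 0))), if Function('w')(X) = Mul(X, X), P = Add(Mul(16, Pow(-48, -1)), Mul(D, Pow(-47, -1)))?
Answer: Rational(16874, 141) ≈ 119.67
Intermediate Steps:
P = Rational(19, 141) (P = Add(Mul(16, Pow(-48, -1)), Mul(-22, Pow(-47, -1))) = Add(Mul(16, Rational(-1, 48)), Mul(-22, Rational(-1, 47))) = Add(Rational(-1, 3), Rational(22, 47)) = Rational(19, 141) ≈ 0.13475)
Function('w')(X) = Pow(X, 2)
Add(Mul(P, 146), Function('w')(Function('Z')(5, 0))) = Add(Mul(Rational(19, 141), 146), Pow(Add(5, 5), 2)) = Add(Rational(2774, 141), Pow(10, 2)) = Add(Rational(2774, 141), 100) = Rational(16874, 141)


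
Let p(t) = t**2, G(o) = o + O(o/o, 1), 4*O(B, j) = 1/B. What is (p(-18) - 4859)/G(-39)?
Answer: 3628/31 ≈ 117.03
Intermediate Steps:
O(B, j) = 1/(4*B) (O(B, j) = (1/B)/4 = 1/(4*B))
G(o) = 1/4 + o (G(o) = o + 1/(4*((o/o))) = o + (1/4)/1 = o + (1/4)*1 = o + 1/4 = 1/4 + o)
(p(-18) - 4859)/G(-39) = ((-18)**2 - 4859)/(1/4 - 39) = (324 - 4859)/(-155/4) = -4535*(-4/155) = 3628/31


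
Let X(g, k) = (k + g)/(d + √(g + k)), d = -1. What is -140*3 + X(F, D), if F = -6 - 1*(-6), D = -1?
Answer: -839/2 + I/2 ≈ -419.5 + 0.5*I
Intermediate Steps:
F = 0 (F = -6 + 6 = 0)
X(g, k) = (g + k)/(-1 + √(g + k)) (X(g, k) = (k + g)/(-1 + √(g + k)) = (g + k)/(-1 + √(g + k)))
-140*3 + X(F, D) = -140*3 + (0 - 1)/(-1 + √(0 - 1)) = -14*30 - 1/(-1 + √(-1)) = -420 - 1/(-1 + I) = -420 + ((-1 - I)/2)*(-1) = -420 - (-1 - I)/2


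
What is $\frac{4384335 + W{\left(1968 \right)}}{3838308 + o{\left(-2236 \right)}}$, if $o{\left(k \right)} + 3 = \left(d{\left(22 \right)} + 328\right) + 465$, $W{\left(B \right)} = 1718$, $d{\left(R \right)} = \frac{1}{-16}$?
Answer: $\frac{10025264}{8775081} \approx 1.1425$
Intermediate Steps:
$d{\left(R \right)} = - \frac{1}{16}$
$o{\left(k \right)} = \frac{12639}{16}$ ($o{\left(k \right)} = -3 + \left(\left(- \frac{1}{16} + 328\right) + 465\right) = -3 + \left(\frac{5247}{16} + 465\right) = -3 + \frac{12687}{16} = \frac{12639}{16}$)
$\frac{4384335 + W{\left(1968 \right)}}{3838308 + o{\left(-2236 \right)}} = \frac{4384335 + 1718}{3838308 + \frac{12639}{16}} = \frac{4386053}{\frac{61425567}{16}} = 4386053 \cdot \frac{16}{61425567} = \frac{10025264}{8775081}$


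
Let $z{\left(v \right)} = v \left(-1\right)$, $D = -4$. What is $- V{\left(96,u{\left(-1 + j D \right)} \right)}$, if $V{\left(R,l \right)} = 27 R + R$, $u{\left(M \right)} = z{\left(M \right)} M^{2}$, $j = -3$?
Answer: $-2688$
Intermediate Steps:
$z{\left(v \right)} = - v$
$u{\left(M \right)} = - M^{3}$ ($u{\left(M \right)} = - M M^{2} = - M^{3}$)
$V{\left(R,l \right)} = 28 R$
$- V{\left(96,u{\left(-1 + j D \right)} \right)} = - 28 \cdot 96 = \left(-1\right) 2688 = -2688$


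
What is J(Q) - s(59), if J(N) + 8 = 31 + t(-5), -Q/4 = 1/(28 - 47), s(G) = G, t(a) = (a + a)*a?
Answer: 14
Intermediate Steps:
t(a) = 2*a² (t(a) = (2*a)*a = 2*a²)
Q = 4/19 (Q = -4/(28 - 47) = -4/(-19) = -4*(-1/19) = 4/19 ≈ 0.21053)
J(N) = 73 (J(N) = -8 + (31 + 2*(-5)²) = -8 + (31 + 2*25) = -8 + (31 + 50) = -8 + 81 = 73)
J(Q) - s(59) = 73 - 1*59 = 73 - 59 = 14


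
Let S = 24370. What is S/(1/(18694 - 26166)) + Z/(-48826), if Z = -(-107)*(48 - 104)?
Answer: -4445427617324/24413 ≈ -1.8209e+8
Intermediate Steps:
Z = -5992 (Z = -(-107)*(-56) = -1*5992 = -5992)
S/(1/(18694 - 26166)) + Z/(-48826) = 24370/(1/(18694 - 26166)) - 5992/(-48826) = 24370/(1/(-7472)) - 5992*(-1/48826) = 24370/(-1/7472) + 2996/24413 = 24370*(-7472) + 2996/24413 = -182092640 + 2996/24413 = -4445427617324/24413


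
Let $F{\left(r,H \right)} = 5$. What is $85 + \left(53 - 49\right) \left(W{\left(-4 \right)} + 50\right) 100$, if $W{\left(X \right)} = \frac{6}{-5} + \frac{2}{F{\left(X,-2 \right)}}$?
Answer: $19765$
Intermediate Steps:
$W{\left(X \right)} = - \frac{4}{5}$ ($W{\left(X \right)} = \frac{6}{-5} + \frac{2}{5} = 6 \left(- \frac{1}{5}\right) + 2 \cdot \frac{1}{5} = - \frac{6}{5} + \frac{2}{5} = - \frac{4}{5}$)
$85 + \left(53 - 49\right) \left(W{\left(-4 \right)} + 50\right) 100 = 85 + \left(53 - 49\right) \left(- \frac{4}{5} + 50\right) 100 = 85 + \left(53 - 49\right) \frac{246}{5} \cdot 100 = 85 + 4 \cdot \frac{246}{5} \cdot 100 = 85 + \frac{984}{5} \cdot 100 = 85 + 19680 = 19765$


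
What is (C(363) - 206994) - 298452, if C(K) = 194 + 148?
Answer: -505104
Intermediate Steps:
C(K) = 342
(C(363) - 206994) - 298452 = (342 - 206994) - 298452 = -206652 - 298452 = -505104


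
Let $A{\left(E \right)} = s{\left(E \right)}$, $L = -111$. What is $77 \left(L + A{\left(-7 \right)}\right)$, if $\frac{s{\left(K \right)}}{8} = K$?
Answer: $-12859$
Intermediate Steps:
$s{\left(K \right)} = 8 K$
$A{\left(E \right)} = 8 E$
$77 \left(L + A{\left(-7 \right)}\right) = 77 \left(-111 + 8 \left(-7\right)\right) = 77 \left(-111 - 56\right) = 77 \left(-167\right) = -12859$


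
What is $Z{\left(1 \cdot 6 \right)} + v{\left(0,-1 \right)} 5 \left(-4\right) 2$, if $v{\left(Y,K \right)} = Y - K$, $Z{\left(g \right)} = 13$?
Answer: $-27$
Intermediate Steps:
$Z{\left(1 \cdot 6 \right)} + v{\left(0,-1 \right)} 5 \left(-4\right) 2 = 13 + \left(0 - -1\right) 5 \left(-4\right) 2 = 13 + \left(0 + 1\right) \left(\left(-20\right) 2\right) = 13 + 1 \left(-40\right) = 13 - 40 = -27$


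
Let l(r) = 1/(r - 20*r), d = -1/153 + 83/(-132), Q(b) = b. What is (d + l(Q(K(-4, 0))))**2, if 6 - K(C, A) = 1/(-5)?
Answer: 6516854212969/15722398661904 ≈ 0.41449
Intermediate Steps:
K(C, A) = 31/5 (K(C, A) = 6 - 1/(-5) = 6 - 1*(-1/5) = 6 + 1/5 = 31/5)
d = -4277/6732 (d = -1*1/153 + 83*(-1/132) = -1/153 - 83/132 = -4277/6732 ≈ -0.63532)
l(r) = -1/(19*r) (l(r) = 1/(-19*r) = -1/(19*r))
(d + l(Q(K(-4, 0))))**2 = (-4277/6732 - 1/(19*31/5))**2 = (-4277/6732 - 1/19*5/31)**2 = (-4277/6732 - 5/589)**2 = (-2552813/3965148)**2 = 6516854212969/15722398661904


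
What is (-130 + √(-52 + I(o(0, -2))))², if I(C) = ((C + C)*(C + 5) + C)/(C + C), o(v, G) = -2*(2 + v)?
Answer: (260 - I*√202)²/4 ≈ 16850.0 - 1847.6*I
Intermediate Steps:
o(v, G) = -4 - 2*v
I(C) = (C + 2*C*(5 + C))/(2*C) (I(C) = ((2*C)*(5 + C) + C)/((2*C)) = (2*C*(5 + C) + C)*(1/(2*C)) = (C + 2*C*(5 + C))*(1/(2*C)) = (C + 2*C*(5 + C))/(2*C))
(-130 + √(-52 + I(o(0, -2))))² = (-130 + √(-52 + (11/2 + (-4 - 2*0))))² = (-130 + √(-52 + (11/2 + (-4 + 0))))² = (-130 + √(-52 + (11/2 - 4)))² = (-130 + √(-52 + 3/2))² = (-130 + √(-101/2))² = (-130 + I*√202/2)²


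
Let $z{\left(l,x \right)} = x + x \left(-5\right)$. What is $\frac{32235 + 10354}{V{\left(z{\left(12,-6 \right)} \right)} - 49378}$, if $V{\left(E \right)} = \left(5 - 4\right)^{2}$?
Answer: $- \frac{42589}{49377} \approx -0.86253$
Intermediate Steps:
$z{\left(l,x \right)} = - 4 x$ ($z{\left(l,x \right)} = x - 5 x = - 4 x$)
$V{\left(E \right)} = 1$ ($V{\left(E \right)} = 1^{2} = 1$)
$\frac{32235 + 10354}{V{\left(z{\left(12,-6 \right)} \right)} - 49378} = \frac{32235 + 10354}{1 - 49378} = \frac{42589}{-49377} = 42589 \left(- \frac{1}{49377}\right) = - \frac{42589}{49377}$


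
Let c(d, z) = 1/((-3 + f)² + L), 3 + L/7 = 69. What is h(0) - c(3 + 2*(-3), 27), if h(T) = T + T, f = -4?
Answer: -1/511 ≈ -0.0019569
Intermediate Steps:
L = 462 (L = -21 + 7*69 = -21 + 483 = 462)
c(d, z) = 1/511 (c(d, z) = 1/((-3 - 4)² + 462) = 1/((-7)² + 462) = 1/(49 + 462) = 1/511)
h(T) = 2*T
h(0) - c(3 + 2*(-3), 27) = 2*0 - 1*1/511 = 0 - 1/511 = -1/511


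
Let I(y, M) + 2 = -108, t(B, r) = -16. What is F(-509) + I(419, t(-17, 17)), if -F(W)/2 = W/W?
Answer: -112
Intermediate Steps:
I(y, M) = -110 (I(y, M) = -2 - 108 = -110)
F(W) = -2 (F(W) = -2*W/W = -2*1 = -2)
F(-509) + I(419, t(-17, 17)) = -2 - 110 = -112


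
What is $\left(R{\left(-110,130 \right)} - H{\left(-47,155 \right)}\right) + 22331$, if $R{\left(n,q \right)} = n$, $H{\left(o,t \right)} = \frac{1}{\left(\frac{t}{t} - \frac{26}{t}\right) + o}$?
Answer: $\frac{159013631}{7156} \approx 22221.0$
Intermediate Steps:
$H{\left(o,t \right)} = \frac{1}{1 + o - \frac{26}{t}}$ ($H{\left(o,t \right)} = \frac{1}{\left(1 - \frac{26}{t}\right) + o} = \frac{1}{1 + o - \frac{26}{t}}$)
$\left(R{\left(-110,130 \right)} - H{\left(-47,155 \right)}\right) + 22331 = \left(-110 - \frac{155}{-26 + 155 - 7285}\right) + 22331 = \left(-110 - \frac{155}{-7156}\right) + 22331 = \left(-110 - 155 \left(- \frac{1}{7156}\right)\right) + 22331 = \left(-110 - - \frac{155}{7156}\right) + 22331 = \left(-110 + \frac{155}{7156}\right) + 22331 = - \frac{787005}{7156} + 22331 = \frac{159013631}{7156}$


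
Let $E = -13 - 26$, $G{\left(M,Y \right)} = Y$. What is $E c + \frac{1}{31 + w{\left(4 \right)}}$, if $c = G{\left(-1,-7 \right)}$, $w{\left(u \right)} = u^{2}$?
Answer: $\frac{12832}{47} \approx 273.02$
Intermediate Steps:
$c = -7$
$E = -39$ ($E = -13 - 26 = -39$)
$E c + \frac{1}{31 + w{\left(4 \right)}} = \left(-39\right) \left(-7\right) + \frac{1}{31 + 4^{2}} = 273 + \frac{1}{31 + 16} = 273 + \frac{1}{47} = \frac{12832}{47}$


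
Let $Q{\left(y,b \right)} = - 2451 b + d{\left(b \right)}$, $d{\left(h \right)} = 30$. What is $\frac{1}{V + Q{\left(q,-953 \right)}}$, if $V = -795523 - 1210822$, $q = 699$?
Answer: $\frac{1}{329488} \approx 3.035 \cdot 10^{-6}$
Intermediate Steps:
$V = -2006345$ ($V = -795523 - 1210822 = -2006345$)
$Q{\left(y,b \right)} = 30 - 2451 b$ ($Q{\left(y,b \right)} = - 2451 b + 30 = 30 - 2451 b$)
$\frac{1}{V + Q{\left(q,-953 \right)}} = \frac{1}{-2006345 + \left(30 - -2335803\right)} = \frac{1}{-2006345 + \left(30 + 2335803\right)} = \frac{1}{-2006345 + 2335833} = \frac{1}{329488}$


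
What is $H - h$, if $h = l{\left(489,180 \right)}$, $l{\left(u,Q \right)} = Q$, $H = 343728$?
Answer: $343548$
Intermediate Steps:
$h = 180$
$H - h = 343728 - 180 = 343548$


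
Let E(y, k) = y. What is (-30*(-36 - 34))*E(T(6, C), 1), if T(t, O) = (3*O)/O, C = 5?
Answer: 6300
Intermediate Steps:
T(t, O) = 3
(-30*(-36 - 34))*E(T(6, C), 1) = -30*(-36 - 34)*3 = -30*(-70)*3 = 2100*3 = 6300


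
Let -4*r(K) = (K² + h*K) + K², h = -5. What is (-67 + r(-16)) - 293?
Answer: -508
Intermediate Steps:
r(K) = -K²/2 + 5*K/4 (r(K) = -((K² - 5*K) + K²)/4 = -(-5*K + 2*K²)/4 = -K²/2 + 5*K/4)
(-67 + r(-16)) - 293 = (-67 + (¼)*(-16)*(5 - 2*(-16))) - 293 = (-67 + (¼)*(-16)*(5 + 32)) - 293 = (-67 + (¼)*(-16)*37) - 293 = (-67 - 148) - 293 = -215 - 293 = -508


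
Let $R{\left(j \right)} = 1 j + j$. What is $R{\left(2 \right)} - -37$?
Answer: $41$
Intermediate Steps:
$R{\left(j \right)} = 2 j$ ($R{\left(j \right)} = j + j = 2 j$)
$R{\left(2 \right)} - -37 = 2 \cdot 2 - -37 = 4 + 37 = 41$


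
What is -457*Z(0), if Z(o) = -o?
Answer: 0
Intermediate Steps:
-457*Z(0) = -(-457)*0 = -457*0 = 0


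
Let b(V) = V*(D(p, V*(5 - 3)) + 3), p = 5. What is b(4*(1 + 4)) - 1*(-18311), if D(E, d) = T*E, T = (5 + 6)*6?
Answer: 24971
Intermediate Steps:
T = 66 (T = 11*6 = 66)
D(E, d) = 66*E
b(V) = 333*V (b(V) = V*(66*5 + 3) = V*(330 + 3) = V*333 = 333*V)
b(4*(1 + 4)) - 1*(-18311) = 333*(4*(1 + 4)) - 1*(-18311) = 333*(4*5) + 18311 = 333*20 + 18311 = 6660 + 18311 = 24971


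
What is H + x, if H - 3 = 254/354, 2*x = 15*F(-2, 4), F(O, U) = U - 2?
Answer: 3313/177 ≈ 18.718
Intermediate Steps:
F(O, U) = -2 + U
x = 15 (x = (15*(-2 + 4))/2 = (15*2)/2 = (1/2)*30 = 15)
H = 658/177 (H = 3 + 254/354 = 3 + 254*(1/354) = 3 + 127/177 = 658/177 ≈ 3.7175)
H + x = 658/177 + 15 = 3313/177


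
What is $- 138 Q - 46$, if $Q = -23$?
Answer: $3128$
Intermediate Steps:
$- 138 Q - 46 = \left(-138\right) \left(-23\right) - 46 = 3174 - 46 = 3128$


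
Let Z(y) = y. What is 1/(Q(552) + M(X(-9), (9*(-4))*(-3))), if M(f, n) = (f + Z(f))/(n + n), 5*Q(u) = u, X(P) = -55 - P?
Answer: 270/29693 ≈ 0.0090930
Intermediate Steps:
Q(u) = u/5
M(f, n) = f/n (M(f, n) = (f + f)/(n + n) = (2*f)/((2*n)) = (2*f)*(1/(2*n)) = f/n)
1/(Q(552) + M(X(-9), (9*(-4))*(-3))) = 1/((⅕)*552 + (-55 - 1*(-9))/(((9*(-4))*(-3)))) = 1/(552/5 + (-55 + 9)/((-36*(-3)))) = 1/(552/5 - 46/108) = 1/(552/5 - 46*1/108) = 1/(552/5 - 23/54) = 1/(29693/270) = 270/29693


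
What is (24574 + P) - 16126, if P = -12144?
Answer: -3696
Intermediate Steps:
(24574 + P) - 16126 = (24574 - 12144) - 16126 = 12430 - 16126 = -3696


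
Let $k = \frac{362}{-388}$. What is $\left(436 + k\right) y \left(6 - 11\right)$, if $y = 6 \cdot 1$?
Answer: $- \frac{1266045}{97} \approx -13052.0$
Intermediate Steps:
$y = 6$
$k = - \frac{181}{194}$ ($k = 362 \left(- \frac{1}{388}\right) = - \frac{181}{194} \approx -0.93299$)
$\left(436 + k\right) y \left(6 - 11\right) = \left(436 - \frac{181}{194}\right) 6 \left(6 - 11\right) = \frac{84403 \cdot 6 \left(-5\right)}{194} = \frac{84403}{194} \left(-30\right) = - \frac{1266045}{97}$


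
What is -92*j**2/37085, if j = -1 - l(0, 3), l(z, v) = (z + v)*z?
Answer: -92/37085 ≈ -0.0024808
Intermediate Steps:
l(z, v) = z*(v + z) (l(z, v) = (v + z)*z = z*(v + z))
j = -1 (j = -1 - 0*(3 + 0) = -1 - 0*3 = -1 - 1*0 = -1 + 0 = -1)
-92*j**2/37085 = -92*(-1)**2/37085 = -92*1*(1/37085) = -92*1/37085 = -92/37085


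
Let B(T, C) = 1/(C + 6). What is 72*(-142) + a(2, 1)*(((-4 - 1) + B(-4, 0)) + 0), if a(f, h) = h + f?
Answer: -20477/2 ≈ -10239.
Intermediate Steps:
a(f, h) = f + h
B(T, C) = 1/(6 + C)
72*(-142) + a(2, 1)*(((-4 - 1) + B(-4, 0)) + 0) = 72*(-142) + (2 + 1)*(((-4 - 1) + 1/(6 + 0)) + 0) = -10224 + 3*((-5 + 1/6) + 0) = -10224 + 3*((-5 + ⅙) + 0) = -10224 + 3*(-29/6 + 0) = -10224 + 3*(-29/6) = -10224 - 29/2 = -20477/2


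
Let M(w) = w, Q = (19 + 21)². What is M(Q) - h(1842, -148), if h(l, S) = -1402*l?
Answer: 2584084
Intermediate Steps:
Q = 1600 (Q = 40² = 1600)
M(Q) - h(1842, -148) = 1600 - (-1402)*1842 = 1600 - 1*(-2582484) = 1600 + 2582484 = 2584084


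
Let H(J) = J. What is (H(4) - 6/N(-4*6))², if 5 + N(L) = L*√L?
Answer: 4*(2496*√6 + 55127*I)/(480*√6 + 13799*I) ≈ 16.015 - 0.40773*I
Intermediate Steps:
N(L) = -5 + L^(3/2) (N(L) = -5 + L*√L = -5 + L^(3/2))
(H(4) - 6/N(-4*6))² = (4 - 6/(-5 + (-4*6)^(3/2)))² = (4 - 6/(-5 + (-24)^(3/2)))² = (4 - 6/(-5 - 48*I*√6))²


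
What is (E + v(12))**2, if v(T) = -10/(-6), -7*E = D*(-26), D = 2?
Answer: 36481/441 ≈ 82.723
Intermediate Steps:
E = 52/7 (E = -2*(-26)/7 = -1/7*(-52) = 52/7 ≈ 7.4286)
v(T) = 5/3 (v(T) = -10*(-1/6) = 5/3)
(E + v(12))**2 = (52/7 + 5/3)**2 = (191/21)**2 = 36481/441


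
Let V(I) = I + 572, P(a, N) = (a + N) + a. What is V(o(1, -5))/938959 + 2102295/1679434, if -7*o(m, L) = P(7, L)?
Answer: 13824491015165/11038437684442 ≈ 1.2524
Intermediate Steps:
P(a, N) = N + 2*a (P(a, N) = (N + a) + a = N + 2*a)
o(m, L) = -2 - L/7 (o(m, L) = -(L + 2*7)/7 = -(L + 14)/7 = -(14 + L)/7 = -2 - L/7)
V(I) = 572 + I
V(o(1, -5))/938959 + 2102295/1679434 = (572 + (-2 - 1/7*(-5)))/938959 + 2102295/1679434 = (572 + (-2 + 5/7))*(1/938959) + 2102295*(1/1679434) = (572 - 9/7)*(1/938959) + 2102295/1679434 = (3995/7)*(1/938959) + 2102295/1679434 = 3995/6572713 + 2102295/1679434 = 13824491015165/11038437684442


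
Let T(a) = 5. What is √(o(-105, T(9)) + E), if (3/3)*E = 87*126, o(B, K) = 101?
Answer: √11063 ≈ 105.18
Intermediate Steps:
E = 10962 (E = 87*126 = 10962)
√(o(-105, T(9)) + E) = √(101 + 10962) = √11063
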